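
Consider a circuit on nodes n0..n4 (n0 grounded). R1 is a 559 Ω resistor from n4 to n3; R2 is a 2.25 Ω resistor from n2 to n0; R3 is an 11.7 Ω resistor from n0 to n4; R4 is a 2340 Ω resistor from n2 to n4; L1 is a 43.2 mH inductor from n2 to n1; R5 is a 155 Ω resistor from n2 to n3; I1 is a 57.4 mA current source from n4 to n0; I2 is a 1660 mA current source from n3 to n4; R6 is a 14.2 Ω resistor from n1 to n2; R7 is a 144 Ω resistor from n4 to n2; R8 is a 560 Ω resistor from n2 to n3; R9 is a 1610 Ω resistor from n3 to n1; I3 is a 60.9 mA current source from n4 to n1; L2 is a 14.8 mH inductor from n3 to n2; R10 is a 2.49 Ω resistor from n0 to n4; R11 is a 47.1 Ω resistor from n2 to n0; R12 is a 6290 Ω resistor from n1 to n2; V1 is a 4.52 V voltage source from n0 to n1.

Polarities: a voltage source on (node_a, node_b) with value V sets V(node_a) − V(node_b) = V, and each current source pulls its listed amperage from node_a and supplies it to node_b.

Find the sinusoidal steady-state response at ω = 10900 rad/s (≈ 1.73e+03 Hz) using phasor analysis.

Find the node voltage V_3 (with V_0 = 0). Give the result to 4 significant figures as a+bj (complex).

Apply KCL at each of the 4 non-ground nodes and solve the resulting linear system.
Node n1: branches {L1, R6, R9, I3, R12, V1} → V_1 = -4.520+0.000j
Node n2: branches {R2, R4, L1, R5, R6, R7, R8, L2, R11, R12} → V_2 = -3.076+0.2995j
Node n3: branches {R1, R5, I2, R8, R9, L2} → V_3 = -118.8-67.19j
Node n4: branches {R1, R3, R4, I1, I2, R7, I3, R10} → V_4 = 2.633-0.2378j
Source currents: i(V1)=-0.09249+0.02366j

-118.8-67.19j V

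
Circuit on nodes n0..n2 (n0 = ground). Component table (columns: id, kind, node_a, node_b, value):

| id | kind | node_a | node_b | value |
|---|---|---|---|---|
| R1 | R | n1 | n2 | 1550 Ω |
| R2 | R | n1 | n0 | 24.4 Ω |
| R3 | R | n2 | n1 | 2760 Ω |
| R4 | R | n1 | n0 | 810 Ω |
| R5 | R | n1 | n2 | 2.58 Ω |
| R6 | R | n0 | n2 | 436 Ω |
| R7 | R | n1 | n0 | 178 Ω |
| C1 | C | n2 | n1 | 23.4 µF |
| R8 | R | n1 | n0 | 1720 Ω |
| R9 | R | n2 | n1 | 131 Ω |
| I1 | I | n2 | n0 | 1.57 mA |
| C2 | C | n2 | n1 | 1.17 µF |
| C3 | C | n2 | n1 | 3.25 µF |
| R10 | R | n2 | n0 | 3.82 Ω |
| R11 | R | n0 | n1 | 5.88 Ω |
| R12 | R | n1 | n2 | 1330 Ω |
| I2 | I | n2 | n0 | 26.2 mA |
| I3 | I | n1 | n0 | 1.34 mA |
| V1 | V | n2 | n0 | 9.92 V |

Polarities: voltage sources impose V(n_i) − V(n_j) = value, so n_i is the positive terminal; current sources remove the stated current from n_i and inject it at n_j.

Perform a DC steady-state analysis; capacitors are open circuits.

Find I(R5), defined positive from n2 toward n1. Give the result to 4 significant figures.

1.366 A

MNA unknowns: 2 node voltages V₁..V_2 plus 1 source current (V1)
R1: Y=0.0006452 on G[1,2]
R2: Y=0.04098 on G[1,0]
R3: Y=0.0003623 on G[2,1]
R4: Y=0.001235 on G[1,0]
R5: Y=0.3876 on G[1,2]
R6: Y=0.002294 on G[0,2]
R7: Y=0.005618 on G[1,0]
C1: Y=0.000 on G[2,1]
R8: Y=0.0005814 on G[1,0]
R9: Y=0.007634 on G[2,1]
I1: z[2]−=0.00157, z[0]+=0.00157
C2: Y=0.000 on G[2,1]
C3: Y=0.000 on G[2,1]
R10: Y=0.2618 on G[2,0]
R11: Y=0.1701 on G[0,1]
R12: Y=0.0007519 on G[1,2]
I2: z[2]−=0.0262, z[0]+=0.0262
I3: z[1]−=0.00134, z[0]+=0.00134
V1: row V2−V0=9.92, i_V1 at 2,0
solve → V1=6.396, V2=9.920
aux → i_V1=-4.046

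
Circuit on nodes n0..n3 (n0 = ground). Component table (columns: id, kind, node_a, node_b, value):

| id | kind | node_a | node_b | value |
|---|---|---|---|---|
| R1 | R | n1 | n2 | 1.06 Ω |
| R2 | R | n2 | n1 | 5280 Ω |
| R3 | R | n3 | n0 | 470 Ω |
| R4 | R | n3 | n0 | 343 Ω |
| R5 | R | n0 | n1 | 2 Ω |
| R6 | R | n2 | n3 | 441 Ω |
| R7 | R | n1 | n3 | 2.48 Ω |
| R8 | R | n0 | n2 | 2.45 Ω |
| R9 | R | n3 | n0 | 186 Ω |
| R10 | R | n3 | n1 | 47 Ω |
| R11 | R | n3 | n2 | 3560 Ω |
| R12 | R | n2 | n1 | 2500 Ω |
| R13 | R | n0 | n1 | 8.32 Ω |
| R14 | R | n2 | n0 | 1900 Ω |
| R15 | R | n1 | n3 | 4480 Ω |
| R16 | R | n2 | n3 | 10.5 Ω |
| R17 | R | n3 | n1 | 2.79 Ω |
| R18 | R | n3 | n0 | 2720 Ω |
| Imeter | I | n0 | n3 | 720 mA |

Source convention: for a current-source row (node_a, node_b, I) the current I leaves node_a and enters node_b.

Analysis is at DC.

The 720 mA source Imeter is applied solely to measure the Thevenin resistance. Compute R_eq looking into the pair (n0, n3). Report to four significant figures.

R_eq = 2.122 Ω

Apply KCL at each of the 3 non-ground nodes and solve the resulting linear system.
Node n1: branches {R1, R2, R5, R7, R10, R12, R13, R15, R17} → V_1 = 0.7464
Node n2: branches {R1, R2, R6, R8, R11, R12, R14, R16} → V_2 = 0.5887
Node n3: branches {R3, R4, R6, R7, R9, R10, R11, R15, R16, R17, R18, Imeter} → V_3 = 1.528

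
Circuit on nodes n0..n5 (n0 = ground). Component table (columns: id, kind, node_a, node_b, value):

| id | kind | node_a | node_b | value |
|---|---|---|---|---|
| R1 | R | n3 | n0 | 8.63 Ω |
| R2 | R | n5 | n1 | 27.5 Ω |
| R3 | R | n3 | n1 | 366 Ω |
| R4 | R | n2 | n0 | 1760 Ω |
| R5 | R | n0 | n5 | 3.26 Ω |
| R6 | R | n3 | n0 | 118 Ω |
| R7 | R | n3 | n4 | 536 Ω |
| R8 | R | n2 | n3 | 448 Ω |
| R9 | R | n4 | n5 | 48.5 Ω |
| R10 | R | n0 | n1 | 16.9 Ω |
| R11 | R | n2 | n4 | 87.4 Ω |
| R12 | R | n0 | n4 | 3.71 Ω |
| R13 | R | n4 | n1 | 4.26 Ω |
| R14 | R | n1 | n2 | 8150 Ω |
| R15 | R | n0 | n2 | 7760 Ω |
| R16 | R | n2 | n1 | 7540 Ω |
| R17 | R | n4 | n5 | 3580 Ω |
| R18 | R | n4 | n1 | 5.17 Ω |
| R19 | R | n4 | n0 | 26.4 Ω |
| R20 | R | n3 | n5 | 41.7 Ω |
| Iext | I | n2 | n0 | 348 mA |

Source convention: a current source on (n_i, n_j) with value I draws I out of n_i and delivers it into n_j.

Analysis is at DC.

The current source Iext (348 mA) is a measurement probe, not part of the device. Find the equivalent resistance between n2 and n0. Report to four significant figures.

R_eq = 70.12 Ω

Apply KCL at each of the 5 non-ground nodes and solve the resulting linear system.
Node n1: branches {R2, R3, R10, R13, R14, R16, R18} → V_1 = -0.5842
Node n2: branches {R4, R8, R11, R14, R15, R16, Iext} → V_2 = -24.40
Node n3: branches {R1, R3, R6, R7, R8, R20} → V_3 = -0.3876
Node n4: branches {R7, R9, R11, R12, R13, R17, R18, R19} → V_4 = -0.6917
Node n5: branches {R2, R5, R9, R17, R20} → V_5 = -0.1160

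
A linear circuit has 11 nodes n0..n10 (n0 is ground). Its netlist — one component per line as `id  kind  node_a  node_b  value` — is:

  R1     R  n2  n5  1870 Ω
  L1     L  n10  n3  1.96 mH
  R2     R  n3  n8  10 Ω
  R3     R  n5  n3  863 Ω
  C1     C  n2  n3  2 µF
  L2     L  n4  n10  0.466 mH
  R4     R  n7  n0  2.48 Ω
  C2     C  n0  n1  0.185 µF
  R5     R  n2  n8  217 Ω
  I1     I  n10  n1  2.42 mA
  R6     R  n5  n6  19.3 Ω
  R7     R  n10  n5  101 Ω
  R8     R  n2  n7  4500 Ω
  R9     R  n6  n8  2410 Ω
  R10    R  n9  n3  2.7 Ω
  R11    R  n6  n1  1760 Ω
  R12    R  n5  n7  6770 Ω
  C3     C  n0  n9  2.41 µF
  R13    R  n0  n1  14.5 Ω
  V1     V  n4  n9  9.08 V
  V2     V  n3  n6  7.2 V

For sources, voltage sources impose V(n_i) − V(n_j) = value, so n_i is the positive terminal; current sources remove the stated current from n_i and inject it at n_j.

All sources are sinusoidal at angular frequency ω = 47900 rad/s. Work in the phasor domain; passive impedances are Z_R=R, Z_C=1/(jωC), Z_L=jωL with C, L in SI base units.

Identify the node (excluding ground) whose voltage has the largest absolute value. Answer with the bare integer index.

Element admittances at ω=47900 rad/s:
  Y(R1) = 0.0005348+0.000j S between n2,n5
  Y(L1) = 0.000-0.01065j S between n10,n3
  Y(R2) = 0.1000+0.000j S between n3,n8
  Y(R3) = 0.001159+0.000j S between n5,n3
  Y(C1) = 0.000+0.09580j S between n2,n3
  Y(L2) = 0.000-0.04480j S between n4,n10
  Y(R4) = 0.4032+0.000j S between n7,n0
  Y(C2) = 0.000+0.008861j S between n0,n1
  Y(R5) = 0.004608+0.000j S between n2,n8
  I1: injects 0.00242 A into n1 (from n10)
  Y(R6) = 0.05181+0.000j S between n5,n6
  Y(R7) = 0.009901+0.000j S between n10,n5
  Y(R8) = 0.0002222+0.000j S between n2,n7
  Y(R9) = 0.0004149+0.000j S between n6,n8
  Y(R10) = 0.3704+0.000j S between n9,n3
  Y(R11) = 0.0005682+0.000j S between n6,n1
  Y(R12) = 0.0001477+0.000j S between n5,n7
  Y(C3) = 0.000+0.1154j S between n0,n9
  Y(R13) = 0.06897+0.000j S between n0,n1
  V1: constraint V(n4)−V(n9) = 9.08
  V2: constraint V(n3)−V(n6) = 7.2
Assemble and solve the 12×12 MNA system:
  V(n1)=-0.02174+0.0006662j  V(n2)=0.2676-0.2288j  V(n3)=0.2703-0.2575j  V(n4)=9.082-0.01832j  V(n5)=-4.536-0.5570j  V(n6)=-6.930-0.2575j  V(n7)=-0.001513-0.0003298j  V(n8)=0.2417-0.2562j  V(n9)=0.002423-0.01832j  V(n10)=7.099-2.185j
  i(V1)=-0.09709+0.08886j  i(V2)=-0.1309+0.01537j

4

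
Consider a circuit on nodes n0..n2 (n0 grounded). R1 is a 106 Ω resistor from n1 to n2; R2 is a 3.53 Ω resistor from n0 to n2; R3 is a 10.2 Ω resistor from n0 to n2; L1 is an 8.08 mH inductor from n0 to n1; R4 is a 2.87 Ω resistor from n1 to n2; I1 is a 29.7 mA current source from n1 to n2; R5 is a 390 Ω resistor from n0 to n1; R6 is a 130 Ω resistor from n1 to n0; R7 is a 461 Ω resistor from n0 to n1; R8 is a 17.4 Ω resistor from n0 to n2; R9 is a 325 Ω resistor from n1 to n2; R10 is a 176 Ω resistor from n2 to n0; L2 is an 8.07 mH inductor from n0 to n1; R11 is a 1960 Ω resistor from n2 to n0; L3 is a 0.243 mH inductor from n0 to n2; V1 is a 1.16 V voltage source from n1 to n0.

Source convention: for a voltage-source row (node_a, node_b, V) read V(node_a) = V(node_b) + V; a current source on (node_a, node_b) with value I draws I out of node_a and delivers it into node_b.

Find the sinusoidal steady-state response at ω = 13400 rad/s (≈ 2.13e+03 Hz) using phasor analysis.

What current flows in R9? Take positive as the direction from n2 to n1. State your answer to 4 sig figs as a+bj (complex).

-0.002074+0.0005696j A

Element admittances at ω=13400 rad/s:
  Y(R1) = 0.009434+0.000j S between n1,n2
  Y(R2) = 0.2833+0.000j S between n0,n2
  Y(R3) = 0.09804+0.000j S between n0,n2
  Y(L1) = 0.000-0.009236j S between n0,n1
  Y(R4) = 0.3484+0.000j S between n1,n2
  I1: injects 0.0297 A into n2 (from n1)
  Y(R5) = 0.002564+0.000j S between n0,n1
  Y(R6) = 0.007692+0.000j S between n1,n0
  Y(R7) = 0.002169+0.000j S between n0,n1
  Y(R8) = 0.05747+0.000j S between n0,n2
  Y(R9) = 0.003077+0.000j S between n1,n2
  Y(R10) = 0.005682+0.000j S between n2,n0
  Y(L2) = 0.000-0.009247j S between n0,n1
  Y(R11) = 0.0005102+0.000j S between n2,n0
  Y(L3) = 0.000-0.3071j S between n0,n2
  V1: constraint V(n1)−V(n0) = 1.16
Assemble and solve the 3×3 MNA system:
  V(n1)=1.160+0.000j  V(n2)=0.4858+0.1851j
  i(V1)=-0.2875+0.08826j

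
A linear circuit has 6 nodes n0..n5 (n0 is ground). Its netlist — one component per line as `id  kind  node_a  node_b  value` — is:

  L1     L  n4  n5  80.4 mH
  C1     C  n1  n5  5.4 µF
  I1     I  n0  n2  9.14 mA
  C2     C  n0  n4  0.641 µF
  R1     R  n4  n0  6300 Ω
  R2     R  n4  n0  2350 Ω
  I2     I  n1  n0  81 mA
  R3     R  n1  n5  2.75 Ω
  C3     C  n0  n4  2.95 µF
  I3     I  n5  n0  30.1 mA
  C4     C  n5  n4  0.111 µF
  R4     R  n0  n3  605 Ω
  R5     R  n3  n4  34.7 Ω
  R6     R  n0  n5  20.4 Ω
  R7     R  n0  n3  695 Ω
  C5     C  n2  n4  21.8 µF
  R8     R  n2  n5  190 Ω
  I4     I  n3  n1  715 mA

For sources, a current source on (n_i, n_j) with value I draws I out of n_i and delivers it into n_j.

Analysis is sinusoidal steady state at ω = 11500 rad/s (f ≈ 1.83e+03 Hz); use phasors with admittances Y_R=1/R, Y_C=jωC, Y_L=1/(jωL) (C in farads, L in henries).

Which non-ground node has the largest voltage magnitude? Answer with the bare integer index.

3

Apply KCL at each of the 5 non-ground nodes and solve the resulting linear system.
Node n1: branches {C1, I2, R3, I4} → V_1 = 12.50+0.9322j
Node n2: branches {I1, C5, R8} → V_2 = -2.796+13.09j
Node n3: branches {R4, R5, R7, I4} → V_3 = -24.71+12.12j
Node n4: branches {L1, C2, R1, R2, C3, C4, R5, C5} → V_4 = -2.547+13.42j
Node n5: branches {L1, C1, R3, I3, C4, R6, R8} → V_5 = 10.81+1.222j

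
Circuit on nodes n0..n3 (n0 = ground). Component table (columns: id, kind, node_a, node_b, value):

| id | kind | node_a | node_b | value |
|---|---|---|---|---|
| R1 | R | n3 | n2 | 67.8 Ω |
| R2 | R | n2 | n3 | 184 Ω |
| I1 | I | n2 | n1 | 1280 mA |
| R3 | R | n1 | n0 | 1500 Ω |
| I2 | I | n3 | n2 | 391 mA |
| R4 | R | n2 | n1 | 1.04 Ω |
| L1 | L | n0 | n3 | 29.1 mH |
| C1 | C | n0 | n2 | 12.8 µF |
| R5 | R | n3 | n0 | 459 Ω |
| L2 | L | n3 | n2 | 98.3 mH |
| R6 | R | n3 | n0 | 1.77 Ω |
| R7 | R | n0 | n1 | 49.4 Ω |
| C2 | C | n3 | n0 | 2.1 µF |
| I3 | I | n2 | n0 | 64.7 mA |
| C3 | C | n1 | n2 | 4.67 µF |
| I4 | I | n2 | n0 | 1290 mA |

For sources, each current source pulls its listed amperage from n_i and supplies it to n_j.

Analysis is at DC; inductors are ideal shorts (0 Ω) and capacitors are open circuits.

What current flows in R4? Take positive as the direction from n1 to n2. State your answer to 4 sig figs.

1.253 A

Apply KCL at each of the 3 non-ground nodes and solve the resulting linear system.
Node n1: branches {I1, R3, R4, R7, C3} → V_1 = 1.303
Node n2: branches {R1, R2, I1, I2, R4, C1, L2, I3, C3, I4} → V_2 = 0.000
Node n3: branches {R1, R2, I2, L1, R5, L2, R6, C2} → V_3 = 0.000
Source currents: i(L1)=1.382, i(L2)=0.9909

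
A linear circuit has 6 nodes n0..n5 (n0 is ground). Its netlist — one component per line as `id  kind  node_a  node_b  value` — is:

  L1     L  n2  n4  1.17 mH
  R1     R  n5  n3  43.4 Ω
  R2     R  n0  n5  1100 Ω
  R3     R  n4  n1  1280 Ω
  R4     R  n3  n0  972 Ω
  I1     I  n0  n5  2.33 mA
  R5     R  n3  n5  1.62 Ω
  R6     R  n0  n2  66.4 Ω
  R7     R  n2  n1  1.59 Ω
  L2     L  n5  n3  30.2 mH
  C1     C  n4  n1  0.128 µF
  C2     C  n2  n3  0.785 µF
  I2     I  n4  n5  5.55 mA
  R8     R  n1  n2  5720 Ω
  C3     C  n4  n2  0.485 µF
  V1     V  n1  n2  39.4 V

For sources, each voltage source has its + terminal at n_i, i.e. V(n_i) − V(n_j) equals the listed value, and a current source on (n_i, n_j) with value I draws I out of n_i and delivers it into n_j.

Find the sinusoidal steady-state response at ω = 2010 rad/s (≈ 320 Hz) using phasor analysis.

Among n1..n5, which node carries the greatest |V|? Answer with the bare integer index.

MNA unknowns: 5 node voltages V₁..V_5 plus 1 source current (V1)
L1: Y=0.000-0.4252j on G[2,4]
R1: Y=0.02304+0.000j on G[5,3]
R2: Y=0.0009091+0.000j on G[0,5]
R3: Y=0.0007813+0.000j on G[4,1]
R4: Y=0.001029+0.000j on G[3,0]
I1: z[0]−=0.00233, z[5]+=0.00233
R5: Y=0.6173+0.000j on G[3,5]
R6: Y=0.01506+0.000j on G[0,2]
R7: Y=0.6289+0.000j on G[2,1]
L2: Y=0.000-0.01647j on G[5,3]
C1: Y=0.000+0.0002573j on G[4,1]
C2: Y=0.000+0.001578j on G[2,3]
I2: z[4]−=0.00555, z[5]+=0.00555
R8: Y=0.0001748+0.000j on G[1,2]
C3: Y=0.000+0.0009748j on G[4,2]
V1: row V1−V2=39.4, i_V1 at 1,2
solve → V1=39.26+0.2516j, V2=-0.1372+0.2516j, V3=2.264-1.957j, V4=-0.1610+0.3111j, V5=2.273-1.954j
aux → i_V1=-24.82-0.01010j

1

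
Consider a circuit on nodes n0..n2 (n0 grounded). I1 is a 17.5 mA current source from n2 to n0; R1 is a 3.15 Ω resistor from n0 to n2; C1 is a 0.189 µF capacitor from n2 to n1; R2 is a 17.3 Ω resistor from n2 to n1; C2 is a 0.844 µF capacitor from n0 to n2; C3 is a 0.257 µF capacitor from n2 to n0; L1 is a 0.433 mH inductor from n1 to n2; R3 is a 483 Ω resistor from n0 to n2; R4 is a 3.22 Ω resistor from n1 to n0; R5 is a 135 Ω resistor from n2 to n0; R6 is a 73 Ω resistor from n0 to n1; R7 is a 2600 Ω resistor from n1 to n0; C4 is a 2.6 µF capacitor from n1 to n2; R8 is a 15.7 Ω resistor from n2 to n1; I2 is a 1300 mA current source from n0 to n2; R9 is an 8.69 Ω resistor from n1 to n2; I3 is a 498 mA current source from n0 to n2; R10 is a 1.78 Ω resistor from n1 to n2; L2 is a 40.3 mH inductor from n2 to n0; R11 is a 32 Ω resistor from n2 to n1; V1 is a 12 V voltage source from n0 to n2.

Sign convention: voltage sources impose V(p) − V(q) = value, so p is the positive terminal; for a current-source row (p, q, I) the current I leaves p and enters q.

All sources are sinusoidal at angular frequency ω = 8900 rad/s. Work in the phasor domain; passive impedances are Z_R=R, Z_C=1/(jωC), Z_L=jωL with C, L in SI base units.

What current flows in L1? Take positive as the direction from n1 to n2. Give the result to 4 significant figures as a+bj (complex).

Element admittances at ω=8900 rad/s:
  I1: injects 0.0175 A into n0 (from n2)
  Y(R1) = 0.3175+0.000j S between n0,n2
  Y(C1) = 0.000+0.001682j S between n2,n1
  Y(R2) = 0.05780+0.000j S between n2,n1
  Y(C2) = 0.000+0.007512j S between n0,n2
  Y(C3) = 0.000+0.002287j S between n2,n0
  Y(L1) = 0.000-0.2595j S between n1,n2
  Y(R3) = 0.002070+0.000j S between n0,n2
  Y(R4) = 0.3106+0.000j S between n1,n0
  Y(R5) = 0.007407+0.000j S between n2,n0
  Y(R6) = 0.01370+0.000j S between n0,n1
  Y(R7) = 0.0003846+0.000j S between n1,n0
  Y(C4) = 0.000+0.02314j S between n1,n2
  Y(R8) = 0.06369+0.000j S between n2,n1
  I2: injects 1.3 A into n2 (from n0)
  Y(R9) = 0.1151+0.000j S between n1,n2
  I3: injects 0.498 A into n2 (from n0)
  Y(R10) = 0.5618+0.000j S between n1,n2
  Y(L2) = 0.000-0.002788j S between n2,n0
  Y(R11) = 0.03125+0.000j S between n2,n1
  V1: constraint V(n0)−V(n2) = 12
Assemble and solve the 3×3 MNA system:
  V(n1)=-8.759+0.6589j  V(n2)=-12.00+0.000j
  i(V1)=-8.547+0.1298j

0.1710-0.8410j A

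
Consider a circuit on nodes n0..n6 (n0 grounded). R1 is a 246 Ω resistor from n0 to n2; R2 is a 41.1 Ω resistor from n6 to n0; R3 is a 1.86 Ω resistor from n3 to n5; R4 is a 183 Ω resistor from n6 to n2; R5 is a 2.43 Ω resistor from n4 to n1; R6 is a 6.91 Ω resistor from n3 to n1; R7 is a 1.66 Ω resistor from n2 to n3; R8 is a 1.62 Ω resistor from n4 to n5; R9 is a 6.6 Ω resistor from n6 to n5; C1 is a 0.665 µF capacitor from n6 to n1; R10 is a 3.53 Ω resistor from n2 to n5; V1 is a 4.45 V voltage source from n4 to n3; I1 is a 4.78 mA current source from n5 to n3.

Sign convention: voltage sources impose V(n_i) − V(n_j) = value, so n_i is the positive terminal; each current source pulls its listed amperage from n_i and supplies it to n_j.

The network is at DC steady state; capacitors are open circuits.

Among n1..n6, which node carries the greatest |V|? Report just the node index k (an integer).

4

Apply KCL at each of the 6 non-ground nodes and solve the resulting linear system.
Node n1: branches {R5, R6, C1} → V_1 = 1.524
Node n2: branches {R1, R4, R7, R10} → V_2 = -1.106
Node n3: branches {R3, R6, R7, V1, I1} → V_3 = -1.768
Node n4: branches {R5, R8, V1} → V_4 = 2.682
Node n5: branches {R3, R8, R9, R10, I1} → V_5 = 0.2610
Node n6: branches {R2, R4, R9, C1} → V_6 = 0.1848
Source currents: i(V1)=-1.971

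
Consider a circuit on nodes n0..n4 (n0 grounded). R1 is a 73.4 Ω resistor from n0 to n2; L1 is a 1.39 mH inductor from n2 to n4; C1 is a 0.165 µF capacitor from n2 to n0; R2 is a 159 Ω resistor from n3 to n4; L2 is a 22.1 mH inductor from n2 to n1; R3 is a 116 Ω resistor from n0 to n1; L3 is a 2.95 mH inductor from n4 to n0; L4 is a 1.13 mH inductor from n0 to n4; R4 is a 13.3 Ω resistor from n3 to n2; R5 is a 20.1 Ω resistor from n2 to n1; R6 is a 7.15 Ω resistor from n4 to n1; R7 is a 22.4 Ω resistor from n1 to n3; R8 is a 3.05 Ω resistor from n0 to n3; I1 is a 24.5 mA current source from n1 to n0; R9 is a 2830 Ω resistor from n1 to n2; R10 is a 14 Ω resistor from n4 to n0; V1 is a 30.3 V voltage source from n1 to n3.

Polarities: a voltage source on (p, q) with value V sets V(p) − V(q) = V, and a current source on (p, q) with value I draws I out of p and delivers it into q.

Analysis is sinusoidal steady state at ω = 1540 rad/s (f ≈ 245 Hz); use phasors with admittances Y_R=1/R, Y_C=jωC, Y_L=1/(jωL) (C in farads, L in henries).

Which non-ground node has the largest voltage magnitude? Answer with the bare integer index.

1

Element admittances at ω=1540 rad/s:
  Y(R1) = 0.01362+0.000j S between n0,n2
  Y(L1) = 0.000-0.4672j S between n2,n4
  Y(C1) = 0.000+0.0002541j S between n2,n0
  Y(R2) = 0.006289+0.000j S between n3,n4
  Y(L2) = 0.000-0.02938j S between n2,n1
  Y(R3) = 0.008621+0.000j S between n0,n1
  Y(L3) = 0.000-0.2201j S between n4,n0
  Y(L4) = 0.000-0.5746j S between n0,n4
  Y(R4) = 0.07519+0.000j S between n3,n2
  Y(R5) = 0.04975+0.000j S between n2,n1
  Y(R6) = 0.1399+0.000j S between n4,n1
  Y(R7) = 0.04464+0.000j S between n1,n3
  Y(R8) = 0.3279+0.000j S between n0,n3
  I1: injects 0.0245 A into n0 (from n1)
  Y(R9) = 0.0003534+0.000j S between n1,n2
  Y(R10) = 0.07143+0.000j S between n4,n0
  V1: constraint V(n1)−V(n3) = 30.3
Assemble and solve the 5×5 MNA system:
  V(n1)=21.31+2.345j  V(n2)=2.836+3.220j  V(n3)=-8.988+2.345j  V(n4)=1.343+3.278j
  i(V1)=-5.254+0.6970j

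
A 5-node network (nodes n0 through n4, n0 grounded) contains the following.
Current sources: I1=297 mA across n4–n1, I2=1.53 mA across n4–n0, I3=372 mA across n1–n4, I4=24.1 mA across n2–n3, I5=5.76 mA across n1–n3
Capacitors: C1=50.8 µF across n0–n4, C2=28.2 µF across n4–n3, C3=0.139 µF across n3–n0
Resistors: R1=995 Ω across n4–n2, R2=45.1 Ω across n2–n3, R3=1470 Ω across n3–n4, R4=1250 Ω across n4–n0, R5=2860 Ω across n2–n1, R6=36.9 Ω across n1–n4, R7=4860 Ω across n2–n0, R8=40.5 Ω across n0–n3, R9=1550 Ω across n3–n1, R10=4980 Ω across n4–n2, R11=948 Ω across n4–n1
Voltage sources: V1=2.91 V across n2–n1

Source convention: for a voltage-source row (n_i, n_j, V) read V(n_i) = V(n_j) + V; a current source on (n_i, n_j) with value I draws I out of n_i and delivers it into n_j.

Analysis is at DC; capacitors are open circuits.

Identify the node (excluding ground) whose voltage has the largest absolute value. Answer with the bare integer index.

Apply KCL at each of the 4 non-ground nodes and solve the resulting linear system.
Node n1: branches {I1, I3, R5, R6, I5, R9, R11, V1} → V_1 = -4.107
Node n2: branches {R1, R2, R5, I4, R7, R10, V1} → V_2 = -1.197
Node n3: branches {R2, R3, C2, I4, I5, R8, R9, C3} → V_3 = -0.006168
Node n4: branches {I1, C1, R1, I2, I3, R3, R4, C2, R6, R10, R11} → V_4 = -1.414
Source currents: i(V1)=0.001276

1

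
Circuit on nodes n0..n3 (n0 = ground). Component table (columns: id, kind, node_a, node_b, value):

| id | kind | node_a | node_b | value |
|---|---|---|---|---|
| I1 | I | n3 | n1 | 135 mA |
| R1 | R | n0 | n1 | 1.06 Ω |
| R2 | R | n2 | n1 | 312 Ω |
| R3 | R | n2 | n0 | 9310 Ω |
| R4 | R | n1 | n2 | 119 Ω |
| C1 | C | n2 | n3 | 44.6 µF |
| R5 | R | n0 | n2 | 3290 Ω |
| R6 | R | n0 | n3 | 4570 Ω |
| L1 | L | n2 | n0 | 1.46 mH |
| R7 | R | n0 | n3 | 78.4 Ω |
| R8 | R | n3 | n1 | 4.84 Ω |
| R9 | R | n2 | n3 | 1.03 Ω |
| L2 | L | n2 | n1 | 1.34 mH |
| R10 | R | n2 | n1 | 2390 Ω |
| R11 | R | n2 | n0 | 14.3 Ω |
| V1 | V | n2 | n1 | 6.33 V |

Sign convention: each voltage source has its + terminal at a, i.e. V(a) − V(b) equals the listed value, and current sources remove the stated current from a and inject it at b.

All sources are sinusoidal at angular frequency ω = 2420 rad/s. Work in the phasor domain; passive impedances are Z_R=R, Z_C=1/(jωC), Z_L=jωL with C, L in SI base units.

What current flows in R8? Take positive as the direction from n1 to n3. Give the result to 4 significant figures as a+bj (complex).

MNA unknowns: 3 node voltages V₁..V_3 plus 1 source current (V1)
I1: z[3]−=0.135, z[1]+=0.135
R1: Y=0.9434+0.000j on G[0,1]
R2: Y=0.003205+0.000j on G[2,1]
R3: Y=0.0001074+0.000j on G[2,0]
R4: Y=0.008403+0.000j on G[1,2]
C1: Y=0.000+0.1079j on G[2,3]
R5: Y=0.0003040+0.000j on G[0,2]
R6: Y=0.0002188+0.000j on G[0,3]
L1: Y=0.000-0.2830j on G[2,0]
R7: Y=0.01276+0.000j on G[0,3]
R8: Y=0.2066+0.000j on G[3,1]
R9: Y=0.9709+0.000j on G[2,3]
L2: Y=0.000-0.3084j on G[2,1]
R10: Y=0.0004184+0.000j on G[2,1]
R11: Y=0.06993+0.000j on G[2,0]
V1: row V2−V1=6.33, i_V1 at 2,1
solve → V1=-0.9093+1.493j, V2=5.421+1.493j, V3=4.159+1.591j
aux → i_V1=-2.116+3.340j

-1.047-0.02028j A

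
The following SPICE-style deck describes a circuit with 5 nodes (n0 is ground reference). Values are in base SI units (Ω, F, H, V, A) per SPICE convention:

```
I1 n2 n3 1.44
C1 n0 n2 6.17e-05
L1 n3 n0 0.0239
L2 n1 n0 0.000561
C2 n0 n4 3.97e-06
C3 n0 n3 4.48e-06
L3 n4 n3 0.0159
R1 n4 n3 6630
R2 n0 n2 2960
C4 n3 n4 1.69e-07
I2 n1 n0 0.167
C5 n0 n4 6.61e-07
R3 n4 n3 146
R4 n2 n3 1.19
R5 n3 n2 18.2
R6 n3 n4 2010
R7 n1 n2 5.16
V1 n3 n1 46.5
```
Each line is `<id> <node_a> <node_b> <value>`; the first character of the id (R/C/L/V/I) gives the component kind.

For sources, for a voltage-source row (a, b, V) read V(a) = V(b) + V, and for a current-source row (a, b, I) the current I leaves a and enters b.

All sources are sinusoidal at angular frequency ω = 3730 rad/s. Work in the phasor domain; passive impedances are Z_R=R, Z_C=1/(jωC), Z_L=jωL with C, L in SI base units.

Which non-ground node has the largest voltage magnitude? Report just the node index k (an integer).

Element admittances at ω=3730 rad/s:
  I1: injects 1.44 A into n3 (from n2)
  Y(C1) = 0.000+0.2301j S between n0,n2
  Y(L1) = 0.000-0.01122j S between n3,n0
  Y(L2) = 0.000-0.4779j S between n1,n0
  Y(C2) = 0.000+0.01481j S between n0,n4
  Y(C3) = 0.000+0.01671j S between n0,n3
  Y(L3) = 0.000-0.01686j S between n4,n3
  Y(R1) = 0.0001508+0.000j S between n4,n3
  Y(R2) = 0.0003378+0.000j S between n0,n2
  Y(C4) = 0.000+0.0006304j S between n3,n4
  I2: injects 0.167 A into n0 (from n1)
  Y(C5) = 0.000+0.002466j S between n0,n4
  Y(R3) = 0.006849+0.000j S between n4,n3
  Y(R4) = 0.8403+0.000j S between n2,n3
  Y(R5) = 0.05495+0.000j S between n3,n2
  Y(R6) = 0.0004975+0.000j S between n3,n4
  Y(R7) = 0.1938+0.000j S between n1,n2
  V1: constraint V(n3)−V(n1) = 46.5
Assemble and solve the 5×5 MNA system:
  V(n1)=28.06-25.46j  V(n2)=57.02-37.50j  V(n3)=74.56-25.46j  V(n4)=-6.429-186.0j
  i(V1)=-17.61-11.08j

4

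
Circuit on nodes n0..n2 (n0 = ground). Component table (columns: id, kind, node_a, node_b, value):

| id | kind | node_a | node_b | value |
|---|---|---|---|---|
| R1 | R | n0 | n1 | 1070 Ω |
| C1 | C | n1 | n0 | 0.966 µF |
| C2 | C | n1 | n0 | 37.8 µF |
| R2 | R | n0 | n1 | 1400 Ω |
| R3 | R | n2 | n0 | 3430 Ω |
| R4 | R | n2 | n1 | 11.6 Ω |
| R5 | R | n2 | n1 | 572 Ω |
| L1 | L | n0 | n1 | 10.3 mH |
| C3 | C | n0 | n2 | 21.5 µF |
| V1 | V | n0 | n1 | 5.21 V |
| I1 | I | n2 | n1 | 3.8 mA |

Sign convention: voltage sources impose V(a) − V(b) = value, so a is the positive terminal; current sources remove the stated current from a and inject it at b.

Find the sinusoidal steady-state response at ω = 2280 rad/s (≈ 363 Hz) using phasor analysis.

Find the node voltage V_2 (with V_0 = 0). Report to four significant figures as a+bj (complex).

-4.001+2.223j V

MNA unknowns: 2 node voltages V₁..V_2 plus 1 source current (V1)
R1: Y=0.0009346+0.000j on G[0,1]
C1: Y=0.000+0.002202j on G[1,0]
C2: Y=0.000+0.08618j on G[1,0]
R2: Y=0.0007143+0.000j on G[0,1]
R3: Y=0.0002915+0.000j on G[2,0]
R4: Y=0.08621+0.000j on G[2,1]
R5: Y=0.001748+0.000j on G[2,1]
L1: Y=0.000-0.04258j on G[0,1]
C3: Y=0.000+0.04902j on G[0,2]
V1: row V0−V1=5.21, i_V1 at 0,1
I1: z[2]−=0.0038, z[1]+=0.0038
solve → V1=-5.210+0.000j, V2=-4.001+2.223j
aux → i_V1=-0.1187-0.4341j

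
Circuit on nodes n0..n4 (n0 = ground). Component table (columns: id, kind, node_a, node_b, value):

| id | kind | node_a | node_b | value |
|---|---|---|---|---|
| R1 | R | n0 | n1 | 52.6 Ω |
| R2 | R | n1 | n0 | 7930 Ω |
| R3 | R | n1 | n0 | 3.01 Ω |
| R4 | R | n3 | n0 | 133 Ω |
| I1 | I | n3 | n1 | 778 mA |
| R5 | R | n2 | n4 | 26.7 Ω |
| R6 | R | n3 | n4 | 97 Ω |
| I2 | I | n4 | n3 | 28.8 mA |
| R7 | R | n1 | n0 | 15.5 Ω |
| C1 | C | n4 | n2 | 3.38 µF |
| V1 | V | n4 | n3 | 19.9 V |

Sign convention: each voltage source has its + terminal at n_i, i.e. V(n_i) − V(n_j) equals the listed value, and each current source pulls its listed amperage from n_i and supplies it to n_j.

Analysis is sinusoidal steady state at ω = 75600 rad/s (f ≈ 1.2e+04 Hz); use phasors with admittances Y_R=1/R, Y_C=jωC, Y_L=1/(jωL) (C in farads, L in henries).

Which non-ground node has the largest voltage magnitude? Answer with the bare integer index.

3

Apply KCL at each of the 4 non-ground nodes and solve the resulting linear system.
Node n1: branches {R1, R2, R3, I1, R7} → V_1 = 1.871+0.000j
Node n2: branches {R5, C1} → V_2 = -83.57+0.000j
Node n3: branches {R4, I1, R6, I2, V1} → V_3 = -103.5+0.000j
Node n4: branches {R5, R6, I2, C1, V1} → V_4 = -83.57+0.000j
Source currents: i(V1)=-0.2340+0.000j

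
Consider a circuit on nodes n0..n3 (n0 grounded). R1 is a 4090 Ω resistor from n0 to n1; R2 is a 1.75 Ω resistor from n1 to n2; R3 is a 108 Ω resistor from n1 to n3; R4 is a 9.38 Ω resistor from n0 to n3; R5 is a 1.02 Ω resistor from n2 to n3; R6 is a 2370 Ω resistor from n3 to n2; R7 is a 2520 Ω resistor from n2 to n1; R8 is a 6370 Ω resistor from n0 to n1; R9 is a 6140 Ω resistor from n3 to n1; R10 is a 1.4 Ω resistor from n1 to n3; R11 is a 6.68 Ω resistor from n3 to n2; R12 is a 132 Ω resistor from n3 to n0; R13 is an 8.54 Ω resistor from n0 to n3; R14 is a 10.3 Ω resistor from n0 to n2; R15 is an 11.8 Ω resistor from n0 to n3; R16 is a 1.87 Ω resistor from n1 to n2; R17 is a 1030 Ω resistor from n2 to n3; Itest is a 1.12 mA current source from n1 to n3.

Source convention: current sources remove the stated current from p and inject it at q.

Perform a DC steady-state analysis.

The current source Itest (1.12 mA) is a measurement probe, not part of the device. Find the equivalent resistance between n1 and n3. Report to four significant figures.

MNA unknowns: 3 node voltages V₁..V_3
R1: Y=0.0002445 on G[0,1]
R2: Y=0.5714 on G[1,2]
R3: Y=0.009259 on G[1,3]
R4: Y=0.1066 on G[0,3]
R5: Y=0.9804 on G[2,3]
R6: Y=0.0004219 on G[3,2]
R7: Y=0.0003968 on G[2,1]
R8: Y=0.0001570 on G[0,1]
R9: Y=0.0001629 on G[3,1]
R10: Y=0.7143 on G[1,3]
R11: Y=0.1497 on G[3,2]
R12: Y=0.007576 on G[3,0]
R13: Y=0.1171 on G[0,3]
R14: Y=0.09709 on G[0,2]
R15: Y=0.08475 on G[0,3]
R16: Y=0.5348 on G[1,2]
R17: Y=0.0009709 on G[2,3]
Itest: z[1]−=0.00112, z[3]+=0.00112
solve → V1=-0.0007633, V2=-0.0003144, V3=9.757e-05

R_eq = 0.7686 Ω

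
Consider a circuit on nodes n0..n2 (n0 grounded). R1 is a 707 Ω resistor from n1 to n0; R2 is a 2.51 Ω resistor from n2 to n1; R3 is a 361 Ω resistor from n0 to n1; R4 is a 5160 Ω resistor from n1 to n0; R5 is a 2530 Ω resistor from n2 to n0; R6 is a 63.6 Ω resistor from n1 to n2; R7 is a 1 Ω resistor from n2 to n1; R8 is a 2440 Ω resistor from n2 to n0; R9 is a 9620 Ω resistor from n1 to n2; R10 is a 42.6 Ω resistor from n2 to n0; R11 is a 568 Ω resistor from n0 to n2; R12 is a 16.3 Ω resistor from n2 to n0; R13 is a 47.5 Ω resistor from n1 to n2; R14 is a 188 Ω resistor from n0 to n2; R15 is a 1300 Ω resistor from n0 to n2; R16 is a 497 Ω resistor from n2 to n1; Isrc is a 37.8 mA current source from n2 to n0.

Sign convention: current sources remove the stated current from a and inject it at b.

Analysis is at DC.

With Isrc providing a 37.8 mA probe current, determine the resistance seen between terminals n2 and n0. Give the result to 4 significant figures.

Apply KCL at each of the 2 non-ground nodes and solve the resulting linear system.
Node n1: branches {R1, R2, R3, R4, R6, R7, R9, R13, R16} → V_1 = -0.3852
Node n2: branches {R2, R5, R6, R7, R8, R9, R10, R11, R12, R13, R14, R15, R16, Isrc} → V_2 = -0.3863

R_eq = 10.22 Ω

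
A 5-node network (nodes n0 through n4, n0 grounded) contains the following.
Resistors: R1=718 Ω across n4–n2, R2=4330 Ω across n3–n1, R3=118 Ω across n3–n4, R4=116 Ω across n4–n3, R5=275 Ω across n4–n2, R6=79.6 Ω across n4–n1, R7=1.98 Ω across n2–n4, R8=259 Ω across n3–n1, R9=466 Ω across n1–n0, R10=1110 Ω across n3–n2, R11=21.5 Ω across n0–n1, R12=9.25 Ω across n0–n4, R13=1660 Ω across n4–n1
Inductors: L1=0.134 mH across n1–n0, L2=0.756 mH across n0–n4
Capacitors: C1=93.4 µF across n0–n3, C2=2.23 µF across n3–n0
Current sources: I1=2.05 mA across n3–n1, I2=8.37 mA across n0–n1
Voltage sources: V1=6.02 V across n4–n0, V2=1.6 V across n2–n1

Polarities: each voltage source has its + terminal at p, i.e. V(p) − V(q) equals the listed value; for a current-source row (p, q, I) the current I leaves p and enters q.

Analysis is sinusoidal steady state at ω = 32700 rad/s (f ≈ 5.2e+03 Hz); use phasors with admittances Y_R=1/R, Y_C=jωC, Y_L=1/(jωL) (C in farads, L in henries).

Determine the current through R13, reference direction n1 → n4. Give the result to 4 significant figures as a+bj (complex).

-0.001511+0.0008367j A

Element admittances at ω=32700 rad/s:
  Y(R1) = 0.001393+0.000j S between n4,n2
  Y(R2) = 0.0002309+0.000j S between n3,n1
  Y(L1) = 0.000-0.2282j S between n1,n0
  Y(C1) = 0.000+3.054j S between n0,n3
  Y(R3) = 0.008475+0.000j S between n3,n4
  Y(R4) = 0.008621+0.000j S between n4,n3
  Y(R5) = 0.003636+0.000j S between n4,n2
  Y(R6) = 0.01256+0.000j S between n4,n1
  I1: injects 0.00205 A into n1 (from n3)
  Y(R7) = 0.5051+0.000j S between n2,n4
  Y(L2) = 0.000-0.04045j S between n0,n4
  I2: injects 0.00837 A into n1 (from n0)
  Y(C2) = 0.000+0.07292j S between n3,n0
  Y(R8) = 0.003861+0.000j S between n3,n1
  Y(R9) = 0.002146+0.000j S between n1,n0
  Y(R10) = 0.0009009+0.000j S between n3,n2
  Y(R11) = 0.04651+0.000j S between n0,n1
  Y(R12) = 0.1081+0.000j S between n0,n4
  Y(R13) = 0.0006024+0.000j S between n4,n1
  V1: constraint V(n4)−V(n0) = 6.02
  V2: constraint V(n2)−V(n1) = 1.6
Assemble and solve the 6×6 MNA system:
  V(n1)=3.512+1.389j  V(n2)=5.112+1.389j  V(n3)=0.002488-0.03830j  V(n4)=6.020+0.000j
  i(V1)=-1.250+0.9696j  i(V2)=0.4587-0.7097j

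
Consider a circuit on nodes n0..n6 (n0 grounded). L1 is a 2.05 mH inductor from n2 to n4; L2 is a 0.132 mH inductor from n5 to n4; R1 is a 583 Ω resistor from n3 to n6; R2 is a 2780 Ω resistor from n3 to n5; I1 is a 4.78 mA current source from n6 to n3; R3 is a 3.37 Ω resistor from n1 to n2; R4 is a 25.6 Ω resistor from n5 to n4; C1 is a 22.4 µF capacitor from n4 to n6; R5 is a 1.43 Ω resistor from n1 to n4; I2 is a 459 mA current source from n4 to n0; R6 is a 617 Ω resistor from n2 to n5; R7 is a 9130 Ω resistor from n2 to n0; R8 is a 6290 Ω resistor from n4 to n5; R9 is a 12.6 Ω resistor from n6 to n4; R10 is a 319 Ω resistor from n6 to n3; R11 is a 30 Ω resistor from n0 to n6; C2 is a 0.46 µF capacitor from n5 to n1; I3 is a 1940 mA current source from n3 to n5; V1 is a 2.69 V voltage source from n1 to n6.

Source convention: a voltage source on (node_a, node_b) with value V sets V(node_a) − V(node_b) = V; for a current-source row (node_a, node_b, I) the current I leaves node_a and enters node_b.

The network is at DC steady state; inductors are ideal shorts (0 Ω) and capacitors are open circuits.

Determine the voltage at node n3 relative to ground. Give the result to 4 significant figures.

Apply KCL at each of the 6 non-ground nodes and solve the resulting linear system.
Node n1: branches {R3, R5, C2, V1} → V_1 = -11.05
Node n2: branches {L1, R3, R6, R7} → V_2 = -9.993
Node n3: branches {R1, R2, I1, R10, I3} → V_3 = -384.9
Node n4: branches {L1, L2, R4, C1, R5, I2, R8, R9} → V_4 = -9.993
Node n5: branches {L2, R2, R4, R6, R8, C2, I3} → V_5 = -9.993
Node n6: branches {R1, I1, C1, R9, R10, R11, V1} → V_6 = -13.74
Source currents: i(L1)=-0.3117, i(L2)=1.805, i(V1)=1.050

-384.9 V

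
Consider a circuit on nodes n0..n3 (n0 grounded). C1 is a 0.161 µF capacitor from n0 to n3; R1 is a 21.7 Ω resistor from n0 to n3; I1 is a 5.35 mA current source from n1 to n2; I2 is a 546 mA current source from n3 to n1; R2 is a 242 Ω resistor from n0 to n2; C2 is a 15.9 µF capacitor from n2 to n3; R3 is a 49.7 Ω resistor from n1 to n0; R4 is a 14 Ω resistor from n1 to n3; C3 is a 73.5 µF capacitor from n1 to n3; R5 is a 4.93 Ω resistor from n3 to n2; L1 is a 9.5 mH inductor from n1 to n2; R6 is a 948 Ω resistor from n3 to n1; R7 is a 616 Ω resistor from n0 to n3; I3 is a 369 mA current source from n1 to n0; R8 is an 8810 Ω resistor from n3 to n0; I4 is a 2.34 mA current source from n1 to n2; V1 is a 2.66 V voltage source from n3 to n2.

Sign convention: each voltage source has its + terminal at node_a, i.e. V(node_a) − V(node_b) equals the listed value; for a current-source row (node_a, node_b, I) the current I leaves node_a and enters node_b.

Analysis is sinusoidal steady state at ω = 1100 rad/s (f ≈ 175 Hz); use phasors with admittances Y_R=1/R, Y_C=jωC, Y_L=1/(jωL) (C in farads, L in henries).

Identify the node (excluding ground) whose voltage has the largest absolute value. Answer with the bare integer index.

2

Element admittances at ω=1100 rad/s:
  Y(C1) = 0.000+0.0001771j S between n0,n3
  Y(R1) = 0.04608+0.000j S between n0,n3
  I1: injects 0.00535 A into n2 (from n1)
  I2: injects 0.546 A into n1 (from n3)
  Y(R2) = 0.004132+0.000j S between n0,n2
  Y(C2) = 0.000+0.01749j S between n2,n3
  Y(R3) = 0.02012+0.000j S between n1,n0
  Y(R4) = 0.07143+0.000j S between n1,n3
  Y(C3) = 0.000+0.08085j S between n1,n3
  Y(R5) = 0.2028+0.000j S between n3,n2
  Y(L1) = 0.000-0.09569j S between n1,n2
  Y(R6) = 0.001055+0.000j S between n3,n1
  Y(R7) = 0.001623+0.000j S between n0,n3
  I3: injects 0.369 A into n0 (from n1)
  Y(R8) = 0.0001135+0.000j S between n3,n0
  I4: injects 0.00234 A into n2 (from n1)
  V1: constraint V(n3)−V(n2) = 2.66
Assemble and solve the 4×4 MNA system:
  V(n1)=-3.150+2.431j  V(n2)=-8.334-0.9223j  V(n3)=-5.674-0.9223j
  i(V1)=-0.9026+0.4457j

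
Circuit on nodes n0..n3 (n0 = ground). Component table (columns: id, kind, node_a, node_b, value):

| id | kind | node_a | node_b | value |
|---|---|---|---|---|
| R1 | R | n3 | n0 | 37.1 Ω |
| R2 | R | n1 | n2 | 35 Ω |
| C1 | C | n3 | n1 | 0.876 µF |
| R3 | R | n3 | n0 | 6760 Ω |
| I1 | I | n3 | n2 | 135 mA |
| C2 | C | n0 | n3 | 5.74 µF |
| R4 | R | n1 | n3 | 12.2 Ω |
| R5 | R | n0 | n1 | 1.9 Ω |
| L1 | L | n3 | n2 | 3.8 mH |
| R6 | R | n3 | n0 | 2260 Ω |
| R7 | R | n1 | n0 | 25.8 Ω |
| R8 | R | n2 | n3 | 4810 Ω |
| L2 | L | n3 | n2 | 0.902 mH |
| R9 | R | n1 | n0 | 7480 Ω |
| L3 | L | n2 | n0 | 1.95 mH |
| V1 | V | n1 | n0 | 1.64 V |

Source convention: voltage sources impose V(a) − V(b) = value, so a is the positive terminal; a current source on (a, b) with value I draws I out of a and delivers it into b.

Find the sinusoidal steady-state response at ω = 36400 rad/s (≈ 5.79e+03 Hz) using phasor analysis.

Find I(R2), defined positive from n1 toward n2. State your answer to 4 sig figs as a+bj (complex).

0.004528-0.06947j A

Apply KCL at each of the 3 non-ground nodes and solve the resulting linear system.
Node n1: branches {R2, C1, R4, R5, R7, R9, V1} → V_1 = 1.640+0.000j
Node n2: branches {R2, I1, L1, R8, L2, L3} → V_2 = 1.482+2.432j
Node n3: branches {R1, C1, R3, I1, C2, R4, L1, R6, R8, L2} → V_3 = 0.1765-0.3545j
Source currents: i(V1)=-1.040-0.006246j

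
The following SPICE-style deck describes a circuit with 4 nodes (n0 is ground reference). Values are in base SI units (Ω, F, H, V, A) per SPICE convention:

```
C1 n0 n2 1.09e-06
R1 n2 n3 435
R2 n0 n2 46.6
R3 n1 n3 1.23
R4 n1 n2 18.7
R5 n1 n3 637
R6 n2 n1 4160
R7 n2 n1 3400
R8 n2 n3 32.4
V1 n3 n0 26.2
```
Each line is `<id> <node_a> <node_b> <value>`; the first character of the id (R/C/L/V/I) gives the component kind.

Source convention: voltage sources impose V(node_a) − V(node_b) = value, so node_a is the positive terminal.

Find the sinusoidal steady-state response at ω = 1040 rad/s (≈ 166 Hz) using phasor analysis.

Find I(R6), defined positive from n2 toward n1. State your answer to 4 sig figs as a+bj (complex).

-0.001205-5.063e-05j A

MNA unknowns: 3 node voltages V₁..V_3 plus 1 source current (V1)
C1: Y=0.000+0.001134j on G[0,2]
R1: Y=0.002299+0.000j on G[2,3]
R2: Y=0.02146+0.000j on G[0,2]
R3: Y=0.8130+0.000j on G[1,3]
R4: Y=0.05348+0.000j on G[1,2]
R5: Y=0.001570+0.000j on G[1,3]
R6: Y=0.0002404+0.000j on G[2,1]
R7: Y=0.0002941+0.000j on G[2,1]
R8: Y=0.03086+0.000j on G[2,3]
V1: row V3−V0=26.2, i_V1 at 3,0
solve → V1=25.87-0.01397j, V2=20.86-0.2246j, V3=26.20+0.000j
aux → i_V1=-0.4478-0.01882j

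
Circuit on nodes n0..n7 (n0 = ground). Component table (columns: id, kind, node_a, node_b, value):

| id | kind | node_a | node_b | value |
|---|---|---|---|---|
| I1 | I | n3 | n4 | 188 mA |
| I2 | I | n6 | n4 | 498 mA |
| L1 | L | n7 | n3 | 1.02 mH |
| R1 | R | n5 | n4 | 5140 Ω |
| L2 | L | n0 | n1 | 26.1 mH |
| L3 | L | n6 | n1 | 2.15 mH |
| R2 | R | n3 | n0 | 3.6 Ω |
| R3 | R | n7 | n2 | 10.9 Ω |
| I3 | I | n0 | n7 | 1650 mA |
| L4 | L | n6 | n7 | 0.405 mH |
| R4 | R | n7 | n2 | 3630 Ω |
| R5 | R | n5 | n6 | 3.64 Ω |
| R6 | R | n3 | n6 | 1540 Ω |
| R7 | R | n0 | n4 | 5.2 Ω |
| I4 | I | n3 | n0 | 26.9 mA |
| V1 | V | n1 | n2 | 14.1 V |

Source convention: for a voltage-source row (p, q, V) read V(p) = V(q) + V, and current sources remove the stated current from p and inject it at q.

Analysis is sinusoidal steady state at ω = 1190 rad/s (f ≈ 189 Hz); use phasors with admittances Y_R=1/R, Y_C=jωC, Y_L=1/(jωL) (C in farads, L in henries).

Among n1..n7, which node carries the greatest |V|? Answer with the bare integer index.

Apply KCL at each of the 7 non-ground nodes and solve the resulting linear system.
Node n1: branches {L2, L3, V1} → V_1 = 3.253+4.684j
Node n2: branches {R3, R4, V1} → V_2 = -10.85+4.684j
Node n3: branches {I1, L1, R2, R6, I4} → V_3 = 2.831+0.3758j
Node n4: branches {I1, I2, R1, R7} → V_4 = 3.566+0.001898j
Node n5: branches {R1, R5} → V_5 = 2.794+1.878j
Node n6: branches {I2, L3, L4, R5, R6} → V_6 = 2.793+1.880j
Node n7: branches {L1, R3, I3, L4, R4} → V_7 = 2.706+1.591j
Source currents: i(V1)=-1.247+0.2846j

2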